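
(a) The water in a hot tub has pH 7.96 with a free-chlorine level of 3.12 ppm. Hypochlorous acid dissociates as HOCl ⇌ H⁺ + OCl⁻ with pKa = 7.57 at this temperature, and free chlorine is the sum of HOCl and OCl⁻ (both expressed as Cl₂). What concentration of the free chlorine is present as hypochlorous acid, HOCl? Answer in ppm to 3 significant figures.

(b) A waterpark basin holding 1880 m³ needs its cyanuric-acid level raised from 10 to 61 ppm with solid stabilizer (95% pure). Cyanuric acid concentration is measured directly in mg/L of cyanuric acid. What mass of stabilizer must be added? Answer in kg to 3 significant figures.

(a) 0.903 ppm; (b) 101 kg

(a) [OCl⁻]/[HOCl] = 10^(pH − pKa) = 10^(7.96 − 7.57) = 10^0.39 = 2.455.
(a) Fraction as HOCl = 1 / (1 + 2.455) = 0.2895.
(a) HOCl = 0.2895 × 3.12 ppm = 0.9031 ppm.

(b) Volume: 1880 m³ = 1,880,000 L.
(b) CYA to add: (61 − 10) = 51 mg/L × 1,880,000 L = 95,880 g cyanuric acid.
(b) At 95% purity: 95,880 / 0.95 = 100,900 g product.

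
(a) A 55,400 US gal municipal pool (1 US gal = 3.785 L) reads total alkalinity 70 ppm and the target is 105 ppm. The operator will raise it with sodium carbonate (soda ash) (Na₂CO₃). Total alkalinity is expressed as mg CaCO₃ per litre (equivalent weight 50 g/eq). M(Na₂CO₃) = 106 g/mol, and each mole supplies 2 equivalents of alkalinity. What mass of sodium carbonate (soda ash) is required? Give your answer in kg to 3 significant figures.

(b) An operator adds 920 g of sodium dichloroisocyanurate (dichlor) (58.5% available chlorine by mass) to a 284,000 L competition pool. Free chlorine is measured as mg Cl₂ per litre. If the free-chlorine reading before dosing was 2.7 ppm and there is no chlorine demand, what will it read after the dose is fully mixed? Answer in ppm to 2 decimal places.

(a) Volume: 55,400 US gal × 3.785 L/gal = 209,689 L.
(a) Alkalinity to add: (105 − 70) = 35 mg/L as CaCO₃ × 209,689 L = 7339 g as CaCO₃.
(a) Equivalents: 7339 g ÷ 50 g/eq = 146.8 eq.
(a) Each mole of Na₂CO₃ supplies 2 eq, so 146.8 / 2 = 73.39 mol.
(a) Mass: 73.39 mol × 106 g/mol = 7779 g.

(b) Available chlorine delivered: 920 g × 0.585 = 538.2 g as Cl₂.
(b) Concentration rise: 538.2 g / 284,000 L = 1.895 mg/L = 1.90 ppm.
(b) Final FC: 2.7 + 1.90 = 4.60 ppm.

(a) 7.78 kg; (b) 4.60 ppm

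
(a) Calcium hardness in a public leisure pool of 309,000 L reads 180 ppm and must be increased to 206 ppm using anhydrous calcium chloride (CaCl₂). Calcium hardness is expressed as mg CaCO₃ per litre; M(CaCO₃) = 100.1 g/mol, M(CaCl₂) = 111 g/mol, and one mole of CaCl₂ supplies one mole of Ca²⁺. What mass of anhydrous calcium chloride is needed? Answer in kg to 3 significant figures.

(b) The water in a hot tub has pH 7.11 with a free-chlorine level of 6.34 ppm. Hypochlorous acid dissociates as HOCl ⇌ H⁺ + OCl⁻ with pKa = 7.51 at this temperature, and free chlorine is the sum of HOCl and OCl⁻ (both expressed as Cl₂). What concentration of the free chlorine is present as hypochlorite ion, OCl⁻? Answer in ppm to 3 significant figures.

(a) Hardness to add: (206 − 180) = 26 mg/L as CaCO₃ × 309,000 L = 8034 g as CaCO₃.
(a) Moles of Ca²⁺ (1 mol Ca²⁺ ≡ 1 mol CaCO₃): 8034 / 100.1 g/mol = 80.26 mol.
(a) Mass of CaCl₂: 80.26 × 111 = 8909 g.

(b) [OCl⁻]/[HOCl] = 10^(pH − pKa) = 10^(7.11 − 7.51) = 10^-0.40 = 0.3981.
(b) Fraction as HOCl = 1 / (1 + 0.3981) = 0.7153.
(b) OCl⁻ = (1 − 0.7153) × 6.34 ppm = 1.805 ppm.

(a) 8.91 kg; (b) 1.81 ppm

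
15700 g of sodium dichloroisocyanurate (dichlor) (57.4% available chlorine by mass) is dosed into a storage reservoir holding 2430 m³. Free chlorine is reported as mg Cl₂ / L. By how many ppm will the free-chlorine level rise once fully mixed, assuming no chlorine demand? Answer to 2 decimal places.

Volume: 2430 m³ = 2,430,000 L.
Available chlorine delivered: 15,700 g × 0.574 = 9012 g as Cl₂.
Concentration rise: 9012 g / 2,430,000 L = 3.709 mg/L = 3.71 ppm.

3.71 ppm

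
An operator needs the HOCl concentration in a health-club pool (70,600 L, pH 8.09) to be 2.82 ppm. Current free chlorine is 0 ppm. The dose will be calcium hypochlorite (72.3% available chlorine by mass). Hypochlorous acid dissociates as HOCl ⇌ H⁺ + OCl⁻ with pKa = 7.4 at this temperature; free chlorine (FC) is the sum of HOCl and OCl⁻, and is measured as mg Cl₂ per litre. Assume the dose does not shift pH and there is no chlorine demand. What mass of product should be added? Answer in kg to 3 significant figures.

1.62 kg

[OCl⁻]/[HOCl] = 10^(pH − pKa) = 10^(8.09 − 7.4) = 4.898; fraction as HOCl = 1/(1 + 4.898) = 0.1696.
Free chlorine required for 2.82 ppm HOCl: 2.82 / 0.1696 = 16.63 ppm.
FC to add: 16.63 − 0 = 16.63 mg/L as Cl₂.
Cl₂ equivalent: 16.63 mg/L × 70,600 L = 1174 g.
Product at 72.3% available Cl: 1174 / 0.723 = 1624 g.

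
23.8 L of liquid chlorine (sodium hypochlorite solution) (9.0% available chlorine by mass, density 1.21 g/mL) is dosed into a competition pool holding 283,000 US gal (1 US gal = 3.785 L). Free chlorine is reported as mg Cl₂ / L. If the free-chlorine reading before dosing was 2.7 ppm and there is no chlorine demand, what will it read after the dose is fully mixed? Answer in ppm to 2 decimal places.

5.12 ppm

Volume: 283,000 US gal × 3.785 L/gal = 1,071,155 L.
Mass of solution: 23.8 L × 1000 mL/L × 1.21 g/mL = 28,800 g.
Available chlorine delivered: 28,800 g × 0.09 = 2592 g as Cl₂.
Concentration rise: 2592 g / 1,071,155 L = 2.42 mg/L = 2.42 ppm.
Final FC: 2.7 + 2.42 = 5.12 ppm.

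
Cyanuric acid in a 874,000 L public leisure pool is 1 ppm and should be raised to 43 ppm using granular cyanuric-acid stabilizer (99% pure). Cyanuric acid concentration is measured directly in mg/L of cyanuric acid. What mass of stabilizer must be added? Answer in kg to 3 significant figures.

CYA to add: (43 − 1) = 42 mg/L × 874,000 L = 36,710 g cyanuric acid.
At 99% purity: 36,710 / 0.99 = 37,080 g product.

37.1 kg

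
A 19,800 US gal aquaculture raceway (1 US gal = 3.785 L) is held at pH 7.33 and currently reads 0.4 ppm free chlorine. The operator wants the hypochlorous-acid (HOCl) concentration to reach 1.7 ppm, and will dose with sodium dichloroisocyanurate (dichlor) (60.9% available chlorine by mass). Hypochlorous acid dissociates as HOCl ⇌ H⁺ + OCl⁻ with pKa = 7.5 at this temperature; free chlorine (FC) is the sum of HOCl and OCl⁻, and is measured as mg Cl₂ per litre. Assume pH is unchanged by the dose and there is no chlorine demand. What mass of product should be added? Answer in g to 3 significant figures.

301 g

Volume: 19,800 US gal × 3.785 L/gal = 74,943 L.
[OCl⁻]/[HOCl] = 10^(pH − pKa) = 10^(7.33 − 7.5) = 0.6761; fraction as HOCl = 1/(1 + 0.6761) = 0.5966.
Free chlorine required for 1.7 ppm HOCl: 1.7 / 0.5966 = 2.849 ppm.
FC to add: 2.849 − 0.4 = 2.449 mg/L as Cl₂.
Cl₂ equivalent: 2.449 mg/L × 74,943 L = 183.6 g.
Product at 60.9% available Cl: 183.6 / 0.609 = 301.4 g.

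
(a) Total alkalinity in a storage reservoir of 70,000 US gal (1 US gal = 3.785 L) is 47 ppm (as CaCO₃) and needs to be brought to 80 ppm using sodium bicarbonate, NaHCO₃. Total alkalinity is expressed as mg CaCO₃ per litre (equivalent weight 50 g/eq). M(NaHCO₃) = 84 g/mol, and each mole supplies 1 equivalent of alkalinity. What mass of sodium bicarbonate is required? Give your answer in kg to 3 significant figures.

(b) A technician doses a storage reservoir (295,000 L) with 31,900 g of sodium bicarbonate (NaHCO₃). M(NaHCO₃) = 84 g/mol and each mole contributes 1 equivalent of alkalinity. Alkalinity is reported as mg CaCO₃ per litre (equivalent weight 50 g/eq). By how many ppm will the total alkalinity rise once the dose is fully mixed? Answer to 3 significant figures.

(a) Volume: 70,000 US gal × 3.785 L/gal = 264,950 L.
(a) Alkalinity to add: (80 − 47) = 33 mg/L as CaCO₃ × 264,950 L = 8743 g as CaCO₃.
(a) Equivalents: 8743 g ÷ 50 g/eq = 174.9 eq.
(a) NaHCO₃ supplies 1 eq per mole → 174.9 mol.
(a) Mass: 174.9 mol × 84 g/mol = 14,690 g.

(b) Moles of NaHCO₃: 31,900 g ÷ 84 g/mol = 379.8 mol → 379.8 eq of alkalinity.
(b) As CaCO₃: 379.8 eq × 50 g/eq = 18,990 g.
(b) Rise: 18,990 g / 295,000 L × 1000 = 64.37 mg/L.

(a) 14.7 kg; (b) 64.4 ppm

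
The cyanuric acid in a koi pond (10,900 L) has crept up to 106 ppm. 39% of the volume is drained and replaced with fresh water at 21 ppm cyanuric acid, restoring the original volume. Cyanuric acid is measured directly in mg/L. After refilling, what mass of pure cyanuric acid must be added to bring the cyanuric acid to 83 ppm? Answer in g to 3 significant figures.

111 g

After draining 39% and refilling: 106 × 0.61 + 21 × 0.39 = 72.85 ppm.
Deficit to target: 83 − 72.85 = 10.15 mg/L.
Mass: 10.15 mg/L × 10,900 L = 110.6 g cyanuric acid.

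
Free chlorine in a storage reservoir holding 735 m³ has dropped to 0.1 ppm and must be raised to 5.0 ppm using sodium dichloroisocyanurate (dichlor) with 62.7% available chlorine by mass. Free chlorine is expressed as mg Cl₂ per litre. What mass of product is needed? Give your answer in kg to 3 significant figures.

5.74 kg

Volume: 735 m³ = 735,000 L.
Chlorine deficit: 5.0 − 0.1 = 4.9 ppm = 4.9 mg/L as Cl₂.
Cl₂ equivalent needed: 4.9 mg/L × 735,000 L = 3,602,000 mg = 3602 g.
Product at 62.7% available chlorine: 3602 / 0.627 = 5744 g.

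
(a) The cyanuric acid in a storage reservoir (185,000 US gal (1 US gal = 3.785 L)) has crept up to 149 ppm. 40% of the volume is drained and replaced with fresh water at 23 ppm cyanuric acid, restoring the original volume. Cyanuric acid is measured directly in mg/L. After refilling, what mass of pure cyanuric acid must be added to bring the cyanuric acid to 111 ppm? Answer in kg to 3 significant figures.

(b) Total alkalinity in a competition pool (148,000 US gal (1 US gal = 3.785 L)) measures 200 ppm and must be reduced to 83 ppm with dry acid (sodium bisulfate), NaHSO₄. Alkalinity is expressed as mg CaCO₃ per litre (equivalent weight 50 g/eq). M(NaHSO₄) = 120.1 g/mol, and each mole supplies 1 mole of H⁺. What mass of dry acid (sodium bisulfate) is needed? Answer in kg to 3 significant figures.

(a) Volume: 185,000 US gal × 3.785 L/gal = 700,225 L.
(a) After draining 40% and refilling: 149 × 0.60 + 23 × 0.40 = 98.6 ppm.
(a) Deficit to target: 111 − 98.6 = 12.4 mg/L.
(a) Mass: 12.4 mg/L × 700,225 L = 8683 g cyanuric acid.

(b) Volume: 148,000 US gal × 3.785 L/gal = 560,180 L.
(b) Alkalinity to neutralize: (200 − 83) = 117 mg/L as CaCO₃ × 560,180 L = 65,540 g as CaCO₃.
(b) Equivalents of H⁺ required: 65,540 ÷ 50 g/eq = 1311 eq = 1311 mol NaHSO₄.
(b) Mass of NaHSO₄: 1311 × 120.1 = 157,400 g.

(a) 8.68 kg; (b) 157 kg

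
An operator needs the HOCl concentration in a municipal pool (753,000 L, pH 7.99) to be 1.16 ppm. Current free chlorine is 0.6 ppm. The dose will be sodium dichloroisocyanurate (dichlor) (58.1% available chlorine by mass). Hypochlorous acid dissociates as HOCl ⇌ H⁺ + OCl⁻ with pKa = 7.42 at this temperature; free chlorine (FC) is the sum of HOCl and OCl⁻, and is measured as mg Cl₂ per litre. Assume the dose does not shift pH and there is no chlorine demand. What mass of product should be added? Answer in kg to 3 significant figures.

6.31 kg

[OCl⁻]/[HOCl] = 10^(pH − pKa) = 10^(7.99 − 7.42) = 3.715; fraction as HOCl = 1/(1 + 3.715) = 0.2121.
Free chlorine required for 1.16 ppm HOCl: 1.16 / 0.2121 = 5.47 ppm.
FC to add: 5.47 − 0.6 = 4.87 mg/L as Cl₂.
Cl₂ equivalent: 4.87 mg/L × 753,000 L = 3667 g.
Product at 58.1% available Cl: 3667 / 0.581 = 6311 g.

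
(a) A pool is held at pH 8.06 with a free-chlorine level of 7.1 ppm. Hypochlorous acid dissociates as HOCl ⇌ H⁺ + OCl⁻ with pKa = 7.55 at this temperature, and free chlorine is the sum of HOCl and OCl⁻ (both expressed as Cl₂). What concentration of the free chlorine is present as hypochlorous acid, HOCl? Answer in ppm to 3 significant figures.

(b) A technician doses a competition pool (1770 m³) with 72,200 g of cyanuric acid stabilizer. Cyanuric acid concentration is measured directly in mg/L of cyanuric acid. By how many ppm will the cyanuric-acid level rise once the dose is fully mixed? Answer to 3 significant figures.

(a) 1.68 ppm; (b) 40.8 ppm

(a) [OCl⁻]/[HOCl] = 10^(pH − pKa) = 10^(8.06 − 7.55) = 10^0.51 = 3.236.
(a) Fraction as HOCl = 1 / (1 + 3.236) = 0.2361.
(a) HOCl = 0.2361 × 7.1 ppm = 1.676 ppm.

(b) Volume: 1770 m³ = 1,770,000 L.
(b) Rise: 72,200 g / 1,770,000 L × 1000 = 40.79 mg/L.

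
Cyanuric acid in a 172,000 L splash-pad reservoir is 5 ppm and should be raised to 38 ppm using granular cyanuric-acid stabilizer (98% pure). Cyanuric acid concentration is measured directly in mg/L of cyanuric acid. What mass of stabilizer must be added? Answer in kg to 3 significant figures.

5.79 kg

CYA to add: (38 − 5) = 33 mg/L × 172,000 L = 5676 g cyanuric acid.
At 98% purity: 5676 / 0.98 = 5792 g product.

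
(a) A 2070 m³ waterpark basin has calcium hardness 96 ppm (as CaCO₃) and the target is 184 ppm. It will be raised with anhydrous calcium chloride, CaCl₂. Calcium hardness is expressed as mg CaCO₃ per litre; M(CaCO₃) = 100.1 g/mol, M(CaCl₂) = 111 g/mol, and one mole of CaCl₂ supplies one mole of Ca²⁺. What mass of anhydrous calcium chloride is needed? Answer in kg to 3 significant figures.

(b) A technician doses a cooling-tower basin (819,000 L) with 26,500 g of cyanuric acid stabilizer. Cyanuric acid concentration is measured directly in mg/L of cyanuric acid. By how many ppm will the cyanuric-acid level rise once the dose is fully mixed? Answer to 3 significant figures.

(a) Volume: 2070 m³ = 2,070,000 L.
(a) Hardness to add: (184 − 96) = 88 mg/L as CaCO₃ × 2,070,000 L = 182,200 g as CaCO₃.
(a) Moles of Ca²⁺ (1 mol Ca²⁺ ≡ 1 mol CaCO₃): 182,200 / 100.1 g/mol = 1820 mol.
(a) Mass of CaCl₂: 1820 × 111 = 202,000 g.

(b) Rise: 26,500 g / 819,000 L × 1000 = 32.36 mg/L.

(a) 202 kg; (b) 32.4 ppm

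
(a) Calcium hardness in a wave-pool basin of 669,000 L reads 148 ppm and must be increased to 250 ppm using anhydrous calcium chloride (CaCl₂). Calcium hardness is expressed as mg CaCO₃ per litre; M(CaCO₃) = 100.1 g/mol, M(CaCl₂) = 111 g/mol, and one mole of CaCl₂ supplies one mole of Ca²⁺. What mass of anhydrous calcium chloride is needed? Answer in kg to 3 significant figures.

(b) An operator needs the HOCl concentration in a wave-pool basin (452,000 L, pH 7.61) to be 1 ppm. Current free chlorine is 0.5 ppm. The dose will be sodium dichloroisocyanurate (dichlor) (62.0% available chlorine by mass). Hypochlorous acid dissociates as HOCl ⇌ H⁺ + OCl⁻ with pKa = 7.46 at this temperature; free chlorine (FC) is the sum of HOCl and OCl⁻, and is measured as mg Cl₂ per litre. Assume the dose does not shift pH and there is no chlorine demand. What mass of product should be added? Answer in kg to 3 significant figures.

(a) 75.7 kg; (b) 1.39 kg

(a) Hardness to add: (250 − 148) = 102 mg/L as CaCO₃ × 669,000 L = 68,240 g as CaCO₃.
(a) Moles of Ca²⁺ (1 mol Ca²⁺ ≡ 1 mol CaCO₃): 68,240 / 100.1 g/mol = 681.7 mol.
(a) Mass of CaCl₂: 681.7 × 111 = 75,670 g.

(b) [OCl⁻]/[HOCl] = 10^(pH − pKa) = 10^(7.61 − 7.46) = 1.413; fraction as HOCl = 1/(1 + 1.413) = 0.4145.
(b) Free chlorine required for 1 ppm HOCl: 1 / 0.4145 = 2.413 ppm.
(b) FC to add: 2.413 − 0.5 = 1.913 mg/L as Cl₂.
(b) Cl₂ equivalent: 1.913 mg/L × 452,000 L = 864.5 g.
(b) Product at 62.0% available Cl: 864.5 / 0.62 = 1394 g.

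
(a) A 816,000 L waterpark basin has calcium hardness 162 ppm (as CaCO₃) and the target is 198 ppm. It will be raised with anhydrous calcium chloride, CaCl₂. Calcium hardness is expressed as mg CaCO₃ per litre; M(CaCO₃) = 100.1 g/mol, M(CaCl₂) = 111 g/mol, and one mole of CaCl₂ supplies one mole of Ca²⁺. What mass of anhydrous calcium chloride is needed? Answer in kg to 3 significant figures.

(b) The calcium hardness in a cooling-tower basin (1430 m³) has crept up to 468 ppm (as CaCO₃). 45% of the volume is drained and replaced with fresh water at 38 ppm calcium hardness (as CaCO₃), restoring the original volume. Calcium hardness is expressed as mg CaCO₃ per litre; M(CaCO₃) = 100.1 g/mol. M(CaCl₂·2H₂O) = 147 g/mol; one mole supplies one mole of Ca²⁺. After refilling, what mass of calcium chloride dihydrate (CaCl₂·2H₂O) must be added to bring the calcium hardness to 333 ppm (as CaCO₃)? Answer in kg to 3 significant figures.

(a) 32.6 kg; (b) 123 kg

(a) Hardness to add: (198 − 162) = 36 mg/L as CaCO₃ × 816,000 L = 29,380 g as CaCO₃.
(a) Moles of Ca²⁺ (1 mol Ca²⁺ ≡ 1 mol CaCO₃): 29,380 / 100.1 g/mol = 293.5 mol.
(a) Mass of CaCl₂: 293.5 × 111 = 32,570 g.

(b) Volume: 1430 m³ = 1,430,000 L.
(b) After draining 45% and refilling: 468 × 0.55 + 38 × 0.45 = 274.5 ppm.
(b) Deficit to target: 333 − 274.5 = 58.5 mg/L.
(b) As CaCO₃: 58.5 mg/L × 1,430,000 L = 83,650 g; ÷ 100.1 = 835.7 mol Ca²⁺.
(b) Mass: 835.7 × 147 = 122,800 g.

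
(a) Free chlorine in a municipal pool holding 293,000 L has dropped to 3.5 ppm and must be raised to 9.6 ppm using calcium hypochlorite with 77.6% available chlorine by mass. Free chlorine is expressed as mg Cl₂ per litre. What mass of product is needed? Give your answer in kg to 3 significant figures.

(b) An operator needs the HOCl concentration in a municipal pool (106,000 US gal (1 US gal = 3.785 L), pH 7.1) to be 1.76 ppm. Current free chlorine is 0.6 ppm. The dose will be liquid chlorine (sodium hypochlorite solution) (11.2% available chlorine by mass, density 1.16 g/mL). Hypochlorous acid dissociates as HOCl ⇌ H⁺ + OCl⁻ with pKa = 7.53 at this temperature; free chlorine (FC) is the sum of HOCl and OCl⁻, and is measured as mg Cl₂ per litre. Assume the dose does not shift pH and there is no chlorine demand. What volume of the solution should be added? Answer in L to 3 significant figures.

(a) Chlorine deficit: 9.6 − 3.5 = 6.1 ppm = 6.1 mg/L as Cl₂.
(a) Cl₂ equivalent needed: 6.1 mg/L × 293,000 L = 1,787,000 mg = 1787 g.
(a) Product at 77.6% available chlorine: 1787 / 0.776 = 2303 g.

(b) Volume: 106,000 US gal × 3.785 L/gal = 401,210 L.
(b) [OCl⁻]/[HOCl] = 10^(pH − pKa) = 10^(7.1 − 7.53) = 0.3715; fraction as HOCl = 1/(1 + 0.3715) = 0.7291.
(b) Free chlorine required for 1.76 ppm HOCl: 1.76 / 0.7291 = 2.414 ppm.
(b) FC to add: 2.414 − 0.6 = 1.814 mg/L as Cl₂.
(b) Cl₂ equivalent: 1.814 mg/L × 401,210 L = 727.8 g.
(b) Product at 11.2% available Cl: 727.8 / 0.112 = 6498 g.
(b) Volume: 6498 g ÷ 1.16 g/mL = 5602 mL.

(a) 2.30 kg; (b) 5.60 L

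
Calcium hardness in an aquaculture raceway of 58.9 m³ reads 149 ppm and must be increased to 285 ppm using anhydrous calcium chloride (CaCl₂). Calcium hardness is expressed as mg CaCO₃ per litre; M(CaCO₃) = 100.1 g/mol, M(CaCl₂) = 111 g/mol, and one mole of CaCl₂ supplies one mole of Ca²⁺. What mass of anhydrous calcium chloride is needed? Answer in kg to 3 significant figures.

8.88 kg

Volume: 58.9 m³ = 58,900 L.
Hardness to add: (285 − 149) = 136 mg/L as CaCO₃ × 58,900 L = 8010 g as CaCO₃.
Moles of Ca²⁺ (1 mol Ca²⁺ ≡ 1 mol CaCO₃): 8010 / 100.1 g/mol = 80.02 mol.
Mass of CaCl₂: 80.02 × 111 = 8883 g.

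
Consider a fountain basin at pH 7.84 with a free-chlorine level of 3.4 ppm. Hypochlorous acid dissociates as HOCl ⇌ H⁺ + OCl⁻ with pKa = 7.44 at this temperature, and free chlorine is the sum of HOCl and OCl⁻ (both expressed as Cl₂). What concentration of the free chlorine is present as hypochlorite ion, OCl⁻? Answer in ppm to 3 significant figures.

[OCl⁻]/[HOCl] = 10^(pH − pKa) = 10^(7.84 − 7.44) = 10^0.40 = 2.512.
Fraction as HOCl = 1 / (1 + 2.512) = 0.2847.
OCl⁻ = (1 − 0.2847) × 3.4 ppm = 2.432 ppm.

2.43 ppm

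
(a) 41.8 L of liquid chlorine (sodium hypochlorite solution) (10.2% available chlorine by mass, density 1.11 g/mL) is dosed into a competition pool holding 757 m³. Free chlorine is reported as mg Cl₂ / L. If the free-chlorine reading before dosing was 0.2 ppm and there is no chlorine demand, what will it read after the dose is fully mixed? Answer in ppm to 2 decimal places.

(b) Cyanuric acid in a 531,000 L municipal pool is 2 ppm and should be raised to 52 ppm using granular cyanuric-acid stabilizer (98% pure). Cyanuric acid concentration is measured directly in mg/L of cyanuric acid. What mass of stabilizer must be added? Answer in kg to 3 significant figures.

(a) 6.45 ppm; (b) 27.1 kg

(a) Volume: 757 m³ = 757,000 L.
(a) Mass of solution: 41.8 L × 1000 mL/L × 1.11 g/mL = 46,400 g.
(a) Available chlorine delivered: 46,400 g × 0.102 = 4733 g as Cl₂.
(a) Concentration rise: 4733 g / 757,000 L = 6.252 mg/L = 6.25 ppm.
(a) Final FC: 0.2 + 6.25 = 6.45 ppm.

(b) CYA to add: (52 − 2) = 50 mg/L × 531,000 L = 26,550 g cyanuric acid.
(b) At 98% purity: 26,550 / 0.98 = 27,090 g product.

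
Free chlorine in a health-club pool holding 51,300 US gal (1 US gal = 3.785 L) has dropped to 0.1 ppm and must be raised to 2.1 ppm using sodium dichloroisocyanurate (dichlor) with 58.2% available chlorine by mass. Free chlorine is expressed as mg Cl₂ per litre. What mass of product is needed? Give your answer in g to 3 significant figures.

667 g

Volume: 51,300 US gal × 3.785 L/gal = 194,170 L.
Chlorine deficit: 2.1 − 0.1 = 2 ppm = 2 mg/L as Cl₂.
Cl₂ equivalent needed: 2 mg/L × 194,170 L = 388,300 mg = 388.3 g.
Product at 58.2% available chlorine: 388.3 / 0.582 = 667.3 g.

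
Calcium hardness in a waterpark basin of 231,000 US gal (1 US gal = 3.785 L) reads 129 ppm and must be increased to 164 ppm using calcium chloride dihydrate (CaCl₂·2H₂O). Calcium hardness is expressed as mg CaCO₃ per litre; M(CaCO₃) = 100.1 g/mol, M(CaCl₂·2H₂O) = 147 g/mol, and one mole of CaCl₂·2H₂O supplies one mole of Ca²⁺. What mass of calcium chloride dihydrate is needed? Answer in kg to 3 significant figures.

44.9 kg

Volume: 231,000 US gal × 3.785 L/gal = 874,335 L.
Hardness to add: (164 − 129) = 35 mg/L as CaCO₃ × 874,335 L = 30,600 g as CaCO₃.
Moles of Ca²⁺ (1 mol Ca²⁺ ≡ 1 mol CaCO₃): 30,600 / 100.1 g/mol = 305.7 mol.
Mass of CaCl₂·2H₂O: 305.7 × 147 = 44,940 g.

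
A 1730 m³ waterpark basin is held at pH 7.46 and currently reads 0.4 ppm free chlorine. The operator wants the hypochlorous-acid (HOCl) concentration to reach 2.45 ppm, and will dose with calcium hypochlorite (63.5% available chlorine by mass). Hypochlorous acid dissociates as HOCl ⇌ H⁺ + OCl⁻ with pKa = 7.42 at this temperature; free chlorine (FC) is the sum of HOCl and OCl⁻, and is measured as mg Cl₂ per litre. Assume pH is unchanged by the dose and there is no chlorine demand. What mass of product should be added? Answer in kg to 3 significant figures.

12.9 kg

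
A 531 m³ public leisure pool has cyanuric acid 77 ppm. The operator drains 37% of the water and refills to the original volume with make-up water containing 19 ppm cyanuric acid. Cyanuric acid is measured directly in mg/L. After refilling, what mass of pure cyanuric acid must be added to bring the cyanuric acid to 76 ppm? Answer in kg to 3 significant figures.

Volume: 531 m³ = 531,000 L.
After draining 37% and refilling: 77 × 0.63 + 19 × 0.37 = 55.54 ppm.
Deficit to target: 76 − 55.54 = 20.46 mg/L.
Mass: 20.46 mg/L × 531,000 L = 10,860 g cyanuric acid.

10.9 kg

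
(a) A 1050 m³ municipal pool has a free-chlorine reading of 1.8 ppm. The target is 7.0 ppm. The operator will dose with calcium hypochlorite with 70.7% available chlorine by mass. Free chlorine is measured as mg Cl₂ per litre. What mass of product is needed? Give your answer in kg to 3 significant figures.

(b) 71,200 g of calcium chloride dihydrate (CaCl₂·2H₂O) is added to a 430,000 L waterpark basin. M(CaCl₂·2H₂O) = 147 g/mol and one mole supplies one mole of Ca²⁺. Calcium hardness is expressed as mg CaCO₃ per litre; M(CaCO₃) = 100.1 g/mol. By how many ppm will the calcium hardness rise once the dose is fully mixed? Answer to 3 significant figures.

(a) 7.72 kg; (b) 113 ppm

(a) Volume: 1050 m³ = 1,050,000 L.
(a) Chlorine deficit: 7.0 − 1.8 = 5.2 ppm = 5.2 mg/L as Cl₂.
(a) Cl₂ equivalent needed: 5.2 mg/L × 1,050,000 L = 5,460,000 mg = 5460 g.
(a) Product at 70.7% available chlorine: 5460 / 0.707 = 7723 g.

(b) Moles of Ca²⁺: 71,200 g ÷ 147 g/mol = 484.4 mol.
(b) As CaCO₃: 484.4 mol × 100.1 g/mol = 48,480 g.
(b) Rise: 48,480 g / 430,000 L × 1000 = 112.8 mg/L.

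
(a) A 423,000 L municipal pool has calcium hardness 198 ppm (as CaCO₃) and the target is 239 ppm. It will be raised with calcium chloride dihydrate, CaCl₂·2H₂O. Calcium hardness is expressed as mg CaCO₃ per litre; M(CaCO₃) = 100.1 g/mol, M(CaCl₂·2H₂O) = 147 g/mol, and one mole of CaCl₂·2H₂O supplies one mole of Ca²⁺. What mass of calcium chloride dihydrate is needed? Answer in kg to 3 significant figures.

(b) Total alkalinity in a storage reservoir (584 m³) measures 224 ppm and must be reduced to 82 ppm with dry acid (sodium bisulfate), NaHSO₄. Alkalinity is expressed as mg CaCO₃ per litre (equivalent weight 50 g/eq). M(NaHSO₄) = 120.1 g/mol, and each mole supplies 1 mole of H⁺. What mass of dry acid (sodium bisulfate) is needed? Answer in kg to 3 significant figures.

(a) Hardness to add: (239 − 198) = 41 mg/L as CaCO₃ × 423,000 L = 17,340 g as CaCO₃.
(a) Moles of Ca²⁺ (1 mol Ca²⁺ ≡ 1 mol CaCO₃): 17,340 / 100.1 g/mol = 173.3 mol.
(a) Mass of CaCl₂·2H₂O: 173.3 × 147 = 25,470 g.

(b) Volume: 584 m³ = 584,000 L.
(b) Alkalinity to neutralize: (224 − 82) = 142 mg/L as CaCO₃ × 584,000 L = 82,930 g as CaCO₃.
(b) Equivalents of H⁺ required: 82,930 ÷ 50 g/eq = 1659 eq = 1659 mol NaHSO₄.
(b) Mass of NaHSO₄: 1659 × 120.1 = 199,200 g.

(a) 25.5 kg; (b) 199 kg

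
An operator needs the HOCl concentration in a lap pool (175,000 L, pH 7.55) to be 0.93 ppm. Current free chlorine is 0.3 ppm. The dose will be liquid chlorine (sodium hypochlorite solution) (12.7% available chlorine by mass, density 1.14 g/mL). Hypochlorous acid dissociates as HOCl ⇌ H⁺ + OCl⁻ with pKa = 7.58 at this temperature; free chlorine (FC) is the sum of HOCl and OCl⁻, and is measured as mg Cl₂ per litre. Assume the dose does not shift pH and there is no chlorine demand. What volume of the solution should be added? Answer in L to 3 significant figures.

[OCl⁻]/[HOCl] = 10^(pH − pKa) = 10^(7.55 − 7.58) = 0.9333; fraction as HOCl = 1/(1 + 0.9333) = 0.5173.
Free chlorine required for 0.93 ppm HOCl: 0.93 / 0.5173 = 1.798 ppm.
FC to add: 1.798 − 0.3 = 1.498 mg/L as Cl₂.
Cl₂ equivalent: 1.498 mg/L × 175,000 L = 262.1 g.
Product at 12.7% available Cl: 262.1 / 0.127 = 2064 g.
Volume: 2064 g ÷ 1.14 g/mL = 1811 mL.

1.81 L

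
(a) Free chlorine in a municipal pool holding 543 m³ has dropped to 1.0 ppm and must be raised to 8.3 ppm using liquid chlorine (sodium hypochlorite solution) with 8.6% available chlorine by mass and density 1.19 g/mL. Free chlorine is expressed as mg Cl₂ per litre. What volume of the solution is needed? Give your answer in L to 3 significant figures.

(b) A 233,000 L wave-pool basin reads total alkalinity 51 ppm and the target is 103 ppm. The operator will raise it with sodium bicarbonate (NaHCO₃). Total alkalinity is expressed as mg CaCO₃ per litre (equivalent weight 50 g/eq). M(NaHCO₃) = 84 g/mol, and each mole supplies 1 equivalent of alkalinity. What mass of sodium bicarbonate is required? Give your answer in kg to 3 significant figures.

(a) 38.7 L; (b) 20.4 kg

(a) Volume: 543 m³ = 543,000 L.
(a) Chlorine deficit: 8.3 − 1.0 = 7.3 ppm = 7.3 mg/L as Cl₂.
(a) Cl₂ equivalent needed: 7.3 mg/L × 543,000 L = 3,964,000 mg = 3964 g.
(a) Product at 8.6% available chlorine: 3964 / 0.086 = 46,090 g.
(a) Volume at density 1.19 g/mL: 46,090 g ÷ 1.19 g/mL = 38,730 mL.

(b) Alkalinity to add: (103 − 51) = 52 mg/L as CaCO₃ × 233,000 L = 12,120 g as CaCO₃.
(b) Equivalents: 12,120 g ÷ 50 g/eq = 242.3 eq.
(b) NaHCO₃ supplies 1 eq per mole → 242.3 mol.
(b) Mass: 242.3 mol × 84 g/mol = 20,350 g.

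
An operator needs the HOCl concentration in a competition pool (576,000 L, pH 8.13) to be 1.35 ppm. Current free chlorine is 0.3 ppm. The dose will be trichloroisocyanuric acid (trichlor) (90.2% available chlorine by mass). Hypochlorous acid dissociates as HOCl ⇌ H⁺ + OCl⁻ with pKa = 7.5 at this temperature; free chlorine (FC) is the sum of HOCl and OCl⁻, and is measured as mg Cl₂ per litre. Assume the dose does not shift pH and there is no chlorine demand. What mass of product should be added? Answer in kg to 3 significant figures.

4.35 kg

[OCl⁻]/[HOCl] = 10^(pH − pKa) = 10^(8.13 − 7.5) = 4.266; fraction as HOCl = 1/(1 + 4.266) = 0.1899.
Free chlorine required for 1.35 ppm HOCl: 1.35 / 0.1899 = 7.109 ppm.
FC to add: 7.109 − 0.3 = 6.809 mg/L as Cl₂.
Cl₂ equivalent: 6.809 mg/L × 576,000 L = 3922 g.
Product at 90.2% available Cl: 3922 / 0.902 = 4348 g.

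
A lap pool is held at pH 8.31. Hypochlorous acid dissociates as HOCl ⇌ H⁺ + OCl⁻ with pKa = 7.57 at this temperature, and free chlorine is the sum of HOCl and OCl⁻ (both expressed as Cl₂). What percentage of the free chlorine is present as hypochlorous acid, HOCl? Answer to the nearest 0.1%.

15.4%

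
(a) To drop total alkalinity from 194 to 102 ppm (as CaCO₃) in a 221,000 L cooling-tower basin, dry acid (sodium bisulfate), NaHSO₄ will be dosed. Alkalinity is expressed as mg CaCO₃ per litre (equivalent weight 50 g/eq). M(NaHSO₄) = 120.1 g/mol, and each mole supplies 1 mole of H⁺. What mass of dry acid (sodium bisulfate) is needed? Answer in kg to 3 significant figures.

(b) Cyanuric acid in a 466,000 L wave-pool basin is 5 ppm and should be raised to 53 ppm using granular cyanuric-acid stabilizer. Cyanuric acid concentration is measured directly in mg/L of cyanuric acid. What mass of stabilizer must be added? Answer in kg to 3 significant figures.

(a) 48.8 kg; (b) 22.4 kg

(a) Alkalinity to neutralize: (194 − 102) = 92 mg/L as CaCO₃ × 221,000 L = 20,330 g as CaCO₃.
(a) Equivalents of H⁺ required: 20,330 ÷ 50 g/eq = 406.6 eq = 406.6 mol NaHSO₄.
(a) Mass of NaHSO₄: 406.6 × 120.1 = 48,840 g.

(b) CYA to add: (53 − 5) = 48 mg/L × 466,000 L = 22,370 g cyanuric acid.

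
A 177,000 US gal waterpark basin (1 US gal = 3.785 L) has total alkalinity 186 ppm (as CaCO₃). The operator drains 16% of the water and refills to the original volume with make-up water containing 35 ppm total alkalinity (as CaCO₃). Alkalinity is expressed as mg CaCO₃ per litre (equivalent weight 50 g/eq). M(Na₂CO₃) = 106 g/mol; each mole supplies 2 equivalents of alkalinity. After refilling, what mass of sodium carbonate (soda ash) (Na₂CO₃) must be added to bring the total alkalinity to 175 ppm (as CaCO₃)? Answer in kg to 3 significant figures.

9.35 kg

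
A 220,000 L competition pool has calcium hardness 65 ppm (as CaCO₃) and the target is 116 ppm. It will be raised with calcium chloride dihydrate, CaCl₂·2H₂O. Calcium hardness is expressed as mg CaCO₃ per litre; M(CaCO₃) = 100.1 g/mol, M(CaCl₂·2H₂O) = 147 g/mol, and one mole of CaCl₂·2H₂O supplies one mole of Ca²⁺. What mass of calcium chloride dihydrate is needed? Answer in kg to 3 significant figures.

Hardness to add: (116 − 65) = 51 mg/L as CaCO₃ × 220,000 L = 11,220 g as CaCO₃.
Moles of Ca²⁺ (1 mol Ca²⁺ ≡ 1 mol CaCO₃): 11,220 / 100.1 g/mol = 112.1 mol.
Mass of CaCl₂·2H₂O: 112.1 × 147 = 16,480 g.

16.5 kg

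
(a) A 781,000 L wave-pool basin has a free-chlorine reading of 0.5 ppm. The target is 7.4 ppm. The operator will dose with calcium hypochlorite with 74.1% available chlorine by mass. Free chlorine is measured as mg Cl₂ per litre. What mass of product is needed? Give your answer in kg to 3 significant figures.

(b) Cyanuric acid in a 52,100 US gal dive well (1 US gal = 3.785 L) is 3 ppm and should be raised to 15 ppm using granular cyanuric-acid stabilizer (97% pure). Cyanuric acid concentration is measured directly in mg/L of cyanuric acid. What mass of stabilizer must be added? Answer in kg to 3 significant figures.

(a) 7.27 kg; (b) 2.44 kg

(a) Chlorine deficit: 7.4 − 0.5 = 6.9 ppm = 6.9 mg/L as Cl₂.
(a) Cl₂ equivalent needed: 6.9 mg/L × 781,000 L = 5,389,000 mg = 5389 g.
(a) Product at 74.1% available chlorine: 5389 / 0.741 = 7272 g.

(b) Volume: 52,100 US gal × 3.785 L/gal = 197,198 L.
(b) CYA to add: (15 − 3) = 12 mg/L × 197,198 L = 2366 g cyanuric acid.
(b) At 97% purity: 2366 / 0.97 = 2440 g product.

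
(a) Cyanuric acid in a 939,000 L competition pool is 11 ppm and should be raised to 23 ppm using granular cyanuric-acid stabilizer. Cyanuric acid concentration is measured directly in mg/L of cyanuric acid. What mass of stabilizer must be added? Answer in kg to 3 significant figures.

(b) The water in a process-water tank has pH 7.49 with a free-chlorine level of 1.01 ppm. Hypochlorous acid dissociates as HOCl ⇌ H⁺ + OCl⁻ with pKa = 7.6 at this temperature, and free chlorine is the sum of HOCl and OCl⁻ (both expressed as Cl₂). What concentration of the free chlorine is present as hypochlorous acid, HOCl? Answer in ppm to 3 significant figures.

(a) 11.3 kg; (b) 0.569 ppm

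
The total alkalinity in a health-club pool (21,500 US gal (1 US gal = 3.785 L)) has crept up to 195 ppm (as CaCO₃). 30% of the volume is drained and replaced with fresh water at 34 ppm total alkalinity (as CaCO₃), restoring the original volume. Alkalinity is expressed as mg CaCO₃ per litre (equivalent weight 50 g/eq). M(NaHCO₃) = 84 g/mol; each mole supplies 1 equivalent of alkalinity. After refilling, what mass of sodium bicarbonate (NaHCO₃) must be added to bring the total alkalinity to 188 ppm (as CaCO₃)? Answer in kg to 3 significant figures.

5.65 kg

Volume: 21,500 US gal × 3.785 L/gal = 81,378 L.
After draining 30% and refilling: 195 × 0.70 + 34 × 0.30 = 146.7 ppm.
Deficit to target: 188 − 146.7 = 41.3 mg/L.
As CaCO₃: 41.3 mg/L × 81,378 L = 3361 g; ÷ 50 g/eq ÷ 1 = 67.22 mol NaHCO₃.
Mass: 67.22 × 84 = 5646 g.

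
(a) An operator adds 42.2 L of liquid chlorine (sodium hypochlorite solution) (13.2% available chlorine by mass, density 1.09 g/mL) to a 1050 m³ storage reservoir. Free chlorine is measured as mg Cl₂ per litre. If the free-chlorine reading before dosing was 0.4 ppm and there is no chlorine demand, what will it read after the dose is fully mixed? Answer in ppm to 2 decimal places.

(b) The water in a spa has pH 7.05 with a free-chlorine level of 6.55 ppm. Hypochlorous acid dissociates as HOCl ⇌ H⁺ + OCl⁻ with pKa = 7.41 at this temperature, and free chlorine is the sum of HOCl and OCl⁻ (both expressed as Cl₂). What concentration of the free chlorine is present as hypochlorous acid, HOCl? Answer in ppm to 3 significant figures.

(a) 6.18 ppm; (b) 4.56 ppm

(a) Volume: 1050 m³ = 1,050,000 L.
(a) Mass of solution: 42.2 L × 1000 mL/L × 1.09 g/mL = 46,000 g.
(a) Available chlorine delivered: 46,000 g × 0.132 = 6072 g as Cl₂.
(a) Concentration rise: 6072 g / 1,050,000 L = 5.783 mg/L = 5.78 ppm.
(a) Final FC: 0.4 + 5.78 = 6.18 ppm.

(b) [OCl⁻]/[HOCl] = 10^(pH − pKa) = 10^(7.05 − 7.41) = 10^-0.36 = 0.4365.
(b) Fraction as HOCl = 1 / (1 + 0.4365) = 0.6961.
(b) HOCl = 0.6961 × 6.55 ppm = 4.56 ppm.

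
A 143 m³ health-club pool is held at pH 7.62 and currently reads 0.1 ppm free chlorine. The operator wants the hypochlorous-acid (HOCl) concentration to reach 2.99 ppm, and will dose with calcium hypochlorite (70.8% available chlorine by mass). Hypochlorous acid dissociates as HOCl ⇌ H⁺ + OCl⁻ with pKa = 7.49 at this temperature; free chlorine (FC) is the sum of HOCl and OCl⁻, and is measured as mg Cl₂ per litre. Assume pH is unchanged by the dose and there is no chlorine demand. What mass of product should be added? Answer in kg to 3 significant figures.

Volume: 143 m³ = 143,000 L.
[OCl⁻]/[HOCl] = 10^(pH − pKa) = 10^(7.62 − 7.49) = 1.349; fraction as HOCl = 1/(1 + 1.349) = 0.4257.
Free chlorine required for 2.99 ppm HOCl: 2.99 / 0.4257 = 7.023 ppm.
FC to add: 7.023 − 0.1 = 6.923 mg/L as Cl₂.
Cl₂ equivalent: 6.923 mg/L × 143,000 L = 990 g.
Product at 70.8% available Cl: 990 / 0.708 = 1398 g.

1.40 kg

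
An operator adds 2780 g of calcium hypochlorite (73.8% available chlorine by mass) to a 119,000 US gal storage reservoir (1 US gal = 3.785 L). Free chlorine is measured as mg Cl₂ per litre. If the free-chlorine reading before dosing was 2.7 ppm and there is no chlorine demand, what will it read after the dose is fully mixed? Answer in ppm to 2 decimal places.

7.25 ppm

Volume: 119,000 US gal × 3.785 L/gal = 450,415 L.
Available chlorine delivered: 2780 g × 0.738 = 2052 g as Cl₂.
Concentration rise: 2052 g / 450,415 L = 4.555 mg/L = 4.55 ppm.
Final FC: 2.7 + 4.55 = 7.25 ppm.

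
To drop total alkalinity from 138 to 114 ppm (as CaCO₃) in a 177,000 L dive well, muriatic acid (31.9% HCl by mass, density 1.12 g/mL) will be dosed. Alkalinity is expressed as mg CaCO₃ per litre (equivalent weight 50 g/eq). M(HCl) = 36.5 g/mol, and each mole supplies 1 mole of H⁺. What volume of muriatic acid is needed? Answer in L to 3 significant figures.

8.68 L

Alkalinity to neutralize: (138 − 114) = 24 mg/L as CaCO₃ × 177,000 L = 4248 g as CaCO₃.
Equivalents of H⁺ required: 4248 ÷ 50 g/eq = 84.96 eq = 84.96 mol HCl.
Mass of HCl: 84.96 × 36.5 = 3101 g.
Mass of 31.9% solution: 3101 / 0.319 = 9721 g.
Volume: 9721 g ÷ 1.12 g/mL = 8680 mL.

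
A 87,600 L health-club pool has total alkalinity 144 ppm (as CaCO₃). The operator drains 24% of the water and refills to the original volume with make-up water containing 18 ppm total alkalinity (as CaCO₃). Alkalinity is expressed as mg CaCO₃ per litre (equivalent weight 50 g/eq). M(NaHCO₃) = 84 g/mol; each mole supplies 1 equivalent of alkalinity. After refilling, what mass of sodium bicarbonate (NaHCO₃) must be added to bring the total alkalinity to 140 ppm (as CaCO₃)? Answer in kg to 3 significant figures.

3.86 kg

After draining 24% and refilling: 144 × 0.76 + 18 × 0.24 = 113.76 ppm.
Deficit to target: 140 − 113.76 = 26.24 mg/L.
As CaCO₃: 26.24 mg/L × 87,600 L = 2299 g; ÷ 50 g/eq ÷ 1 = 45.97 mol NaHCO₃.
Mass: 45.97 × 84 = 3862 g.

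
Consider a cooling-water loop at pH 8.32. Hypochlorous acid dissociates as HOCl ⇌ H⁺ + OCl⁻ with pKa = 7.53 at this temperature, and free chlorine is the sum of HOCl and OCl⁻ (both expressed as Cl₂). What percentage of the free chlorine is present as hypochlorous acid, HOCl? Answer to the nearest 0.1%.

[OCl⁻]/[HOCl] = 10^(pH − pKa) = 10^(8.32 − 7.53) = 10^0.79 = 6.166.
Fraction as HOCl = 1 / (1 + 6.166) = 0.1395.

14.0%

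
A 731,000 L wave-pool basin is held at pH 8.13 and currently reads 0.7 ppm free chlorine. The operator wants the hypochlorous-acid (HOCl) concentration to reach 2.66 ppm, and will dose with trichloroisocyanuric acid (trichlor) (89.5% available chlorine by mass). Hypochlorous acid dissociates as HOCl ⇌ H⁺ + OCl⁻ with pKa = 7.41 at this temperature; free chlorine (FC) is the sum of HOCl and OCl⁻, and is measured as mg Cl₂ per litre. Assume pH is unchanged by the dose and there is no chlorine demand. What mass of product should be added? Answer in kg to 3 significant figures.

[OCl⁻]/[HOCl] = 10^(pH − pKa) = 10^(8.13 − 7.41) = 5.248; fraction as HOCl = 1/(1 + 5.248) = 0.16.
Free chlorine required for 2.66 ppm HOCl: 2.66 / 0.16 = 16.62 ppm.
FC to add: 16.62 − 0.7 = 15.92 mg/L as Cl₂.
Cl₂ equivalent: 15.92 mg/L × 731,000 L = 11,640 g.
Product at 89.5% available Cl: 11,640 / 0.895 = 13,000 g.

13.0 kg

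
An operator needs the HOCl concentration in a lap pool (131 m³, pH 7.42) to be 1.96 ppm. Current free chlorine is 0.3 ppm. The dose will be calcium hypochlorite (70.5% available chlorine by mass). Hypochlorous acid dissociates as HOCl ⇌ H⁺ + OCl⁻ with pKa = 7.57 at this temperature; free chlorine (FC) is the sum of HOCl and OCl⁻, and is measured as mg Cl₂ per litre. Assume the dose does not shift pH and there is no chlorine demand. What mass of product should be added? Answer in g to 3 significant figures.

Volume: 131 m³ = 131,000 L.
[OCl⁻]/[HOCl] = 10^(pH − pKa) = 10^(7.42 − 7.57) = 0.7079; fraction as HOCl = 1/(1 + 0.7079) = 0.5855.
Free chlorine required for 1.96 ppm HOCl: 1.96 / 0.5855 = 3.348 ppm.
FC to add: 3.348 − 0.3 = 3.048 mg/L as Cl₂.
Cl₂ equivalent: 3.048 mg/L × 131,000 L = 399.2 g.
Product at 70.5% available Cl: 399.2 / 0.705 = 566.3 g.

566 g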